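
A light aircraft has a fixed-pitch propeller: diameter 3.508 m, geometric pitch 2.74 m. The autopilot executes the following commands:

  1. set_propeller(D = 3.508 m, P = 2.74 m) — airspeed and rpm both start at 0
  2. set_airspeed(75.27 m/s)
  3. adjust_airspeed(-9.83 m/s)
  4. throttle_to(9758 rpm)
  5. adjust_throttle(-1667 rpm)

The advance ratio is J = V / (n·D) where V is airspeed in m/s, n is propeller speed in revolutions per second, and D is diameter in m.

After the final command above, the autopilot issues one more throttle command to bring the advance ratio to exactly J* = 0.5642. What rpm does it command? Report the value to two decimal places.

rpm = 1983.82

set_propeller: D = 3.508 m, P = 2.74 m (p = P/D = 0.781072); state ← (V=0, rpm=0)
set_airspeed(75.27): V ← 75.27 m/s
adjust_airspeed(-9.83): V ← 75.27 -9.83 = 65.44 m/s
throttle_to(9758): rpm ← 9758
adjust_throttle(-1667): rpm ← 9758 -1667 = 8091
final state: V = 65.44 m/s, rpm = 8091 → n = rpm/60 = 134.850000 rev/s
target J* = 0.5642; solve J* = V/(n·D) for n: n = V/(J*·D) = 65.44/(0.5642 × 3.508) = 33.063637 rev/s
rpm = 60·n = 1983.818220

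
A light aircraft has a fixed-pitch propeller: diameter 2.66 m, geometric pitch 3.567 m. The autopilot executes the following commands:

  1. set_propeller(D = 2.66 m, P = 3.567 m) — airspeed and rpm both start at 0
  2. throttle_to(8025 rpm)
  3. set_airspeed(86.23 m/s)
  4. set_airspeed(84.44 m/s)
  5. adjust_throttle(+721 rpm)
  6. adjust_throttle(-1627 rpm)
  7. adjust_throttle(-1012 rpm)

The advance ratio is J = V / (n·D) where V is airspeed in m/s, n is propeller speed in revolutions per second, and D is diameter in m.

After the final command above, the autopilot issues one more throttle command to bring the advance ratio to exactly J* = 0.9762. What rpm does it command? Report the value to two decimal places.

set_propeller: D = 2.66 m, P = 3.567 m (p = P/D = 1.340977); state ← (V=0, rpm=0)
throttle_to(8025): rpm ← 8025
set_airspeed(86.23): V ← 86.23 m/s
set_airspeed(84.44): V ← 84.44 m/s
adjust_throttle(+721): rpm ← 8025 +721 = 8746
adjust_throttle(-1627): rpm ← 8746 -1627 = 7119
adjust_throttle(-1012): rpm ← 7119 -1012 = 6107
final state: V = 84.44 m/s, rpm = 6107 → n = rpm/60 = 101.783333 rev/s
target J* = 0.9762; solve J* = V/(n·D) for n: n = V/(J*·D) = 84.44/(0.9762 × 2.66) = 32.518296 rev/s
rpm = 60·n = 1951.097781

rpm = 1951.10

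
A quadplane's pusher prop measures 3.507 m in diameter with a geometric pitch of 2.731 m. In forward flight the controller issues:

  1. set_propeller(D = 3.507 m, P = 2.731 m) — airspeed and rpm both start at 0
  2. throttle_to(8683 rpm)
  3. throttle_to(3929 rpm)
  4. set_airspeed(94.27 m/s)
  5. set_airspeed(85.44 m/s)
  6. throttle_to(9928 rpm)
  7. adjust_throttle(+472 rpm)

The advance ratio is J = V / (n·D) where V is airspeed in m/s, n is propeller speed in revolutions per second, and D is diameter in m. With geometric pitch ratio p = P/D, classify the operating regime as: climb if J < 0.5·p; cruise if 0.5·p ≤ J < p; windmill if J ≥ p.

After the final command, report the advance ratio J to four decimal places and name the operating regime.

set_propeller: D = 3.507 m, P = 2.731 m (p = P/D = 0.778728); state ← (V=0, rpm=0)
throttle_to(8683): rpm ← 8683
throttle_to(3929): rpm ← 3929
set_airspeed(94.27): V ← 94.27 m/s
set_airspeed(85.44): V ← 85.44 m/s
throttle_to(9928): rpm ← 9928
adjust_throttle(+472): rpm ← 9928 +472 = 10400
final state: V = 85.44 m/s, rpm = 10400 → n = rpm/60 = 173.333333 rev/s
J = V / (n·D) = 85.44 / (173.333333 × 3.507) = 0.140554
regime bands: climb J<0.3894 | cruise [0.3894, 0.7787) | windmill J≥0.7787
J = 0.1406 → climb

J = 0.1406, regime = climb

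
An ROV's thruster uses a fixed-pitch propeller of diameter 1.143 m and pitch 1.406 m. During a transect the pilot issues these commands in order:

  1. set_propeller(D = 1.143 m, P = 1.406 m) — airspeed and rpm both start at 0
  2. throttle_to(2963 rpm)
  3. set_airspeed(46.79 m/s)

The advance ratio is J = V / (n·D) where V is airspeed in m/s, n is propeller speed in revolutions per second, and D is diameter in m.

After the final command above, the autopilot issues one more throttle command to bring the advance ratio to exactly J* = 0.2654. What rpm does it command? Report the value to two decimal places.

rpm = 9254.59

set_propeller: D = 1.143 m, P = 1.406 m (p = P/D = 1.230096); state ← (V=0, rpm=0)
throttle_to(2963): rpm ← 2963
set_airspeed(46.79): V ← 46.79 m/s
final state: V = 46.79 m/s, rpm = 2963 → n = rpm/60 = 49.383333 rev/s
target J* = 0.2654; solve J* = V/(n·D) for n: n = V/(J*·D) = 46.79/(0.2654 × 1.143) = 154.243154 rev/s
rpm = 60·n = 9254.589220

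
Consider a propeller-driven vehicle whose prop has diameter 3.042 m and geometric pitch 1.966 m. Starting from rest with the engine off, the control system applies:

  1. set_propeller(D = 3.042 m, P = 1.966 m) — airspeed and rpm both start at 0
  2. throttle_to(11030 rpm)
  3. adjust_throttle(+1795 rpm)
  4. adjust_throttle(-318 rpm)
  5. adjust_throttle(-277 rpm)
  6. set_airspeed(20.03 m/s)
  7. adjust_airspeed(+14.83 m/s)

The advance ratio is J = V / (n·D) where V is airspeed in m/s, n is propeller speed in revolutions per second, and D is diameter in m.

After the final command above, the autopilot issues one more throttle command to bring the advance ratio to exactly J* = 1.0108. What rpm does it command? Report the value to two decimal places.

set_propeller: D = 3.042 m, P = 1.966 m (p = P/D = 0.646285); state ← (V=0, rpm=0)
throttle_to(11030): rpm ← 11030
adjust_throttle(+1795): rpm ← 11030 +1795 = 12825
adjust_throttle(-318): rpm ← 12825 -318 = 12507
adjust_throttle(-277): rpm ← 12507 -277 = 12230
set_airspeed(20.03): V ← 20.03 m/s
adjust_airspeed(+14.83): V ← 20.03 +14.83 = 34.86 m/s
final state: V = 34.86 m/s, rpm = 12230 → n = rpm/60 = 203.833333 rev/s
target J* = 1.0108; solve J* = V/(n·D) for n: n = V/(J*·D) = 34.86/(1.0108 × 3.042) = 11.337125 rev/s
rpm = 60·n = 680.227507

rpm = 680.23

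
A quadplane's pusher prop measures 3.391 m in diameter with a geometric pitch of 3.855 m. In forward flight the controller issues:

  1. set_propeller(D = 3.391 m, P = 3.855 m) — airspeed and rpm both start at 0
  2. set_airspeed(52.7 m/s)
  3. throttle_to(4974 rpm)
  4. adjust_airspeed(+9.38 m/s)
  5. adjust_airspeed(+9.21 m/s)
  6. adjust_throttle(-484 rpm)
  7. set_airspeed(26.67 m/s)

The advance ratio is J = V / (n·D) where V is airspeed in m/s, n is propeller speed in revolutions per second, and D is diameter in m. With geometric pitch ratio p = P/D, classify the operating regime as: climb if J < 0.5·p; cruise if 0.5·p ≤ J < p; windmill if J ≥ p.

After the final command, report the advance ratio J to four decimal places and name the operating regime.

set_propeller: D = 3.391 m, P = 3.855 m (p = P/D = 1.136833); state ← (V=0, rpm=0)
set_airspeed(52.7): V ← 52.7 m/s
throttle_to(4974): rpm ← 4974
adjust_airspeed(+9.38): V ← 52.7 +9.38 = 62.08 m/s
adjust_airspeed(+9.21): V ← 62.08 +9.21 = 71.29 m/s
adjust_throttle(-484): rpm ← 4974 -484 = 4490
set_airspeed(26.67): V ← 26.67 m/s
final state: V = 26.67 m/s, rpm = 4490 → n = rpm/60 = 74.833333 rev/s
J = V / (n·D) = 26.67 / (74.833333 × 3.391) = 0.105099
regime bands: climb J<0.5684 | cruise [0.5684, 1.1368) | windmill J≥1.1368
J = 0.1051 → climb

J = 0.1051, regime = climb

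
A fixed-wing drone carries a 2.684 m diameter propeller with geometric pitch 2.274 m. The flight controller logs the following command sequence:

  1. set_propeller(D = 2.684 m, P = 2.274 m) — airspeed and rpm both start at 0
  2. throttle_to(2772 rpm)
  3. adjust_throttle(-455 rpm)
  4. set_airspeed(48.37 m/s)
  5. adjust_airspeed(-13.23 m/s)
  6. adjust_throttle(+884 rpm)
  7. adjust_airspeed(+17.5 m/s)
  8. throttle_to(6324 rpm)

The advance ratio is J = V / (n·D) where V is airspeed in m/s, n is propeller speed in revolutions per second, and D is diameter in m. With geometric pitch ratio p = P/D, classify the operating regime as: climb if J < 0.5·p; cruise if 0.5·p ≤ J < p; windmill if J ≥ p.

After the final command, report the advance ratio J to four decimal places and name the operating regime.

set_propeller: D = 2.684 m, P = 2.274 m (p = P/D = 0.847243); state ← (V=0, rpm=0)
throttle_to(2772): rpm ← 2772
adjust_throttle(-455): rpm ← 2772 -455 = 2317
set_airspeed(48.37): V ← 48.37 m/s
adjust_airspeed(-13.23): V ← 48.37 -13.23 = 35.14 m/s
adjust_throttle(+884): rpm ← 2317 +884 = 3201
adjust_airspeed(+17.5): V ← 35.14 +17.5 = 52.64 m/s
throttle_to(6324): rpm ← 6324
final state: V = 52.64 m/s, rpm = 6324 → n = rpm/60 = 105.400000 rev/s
J = V / (n·D) = 52.64 / (105.400000 × 2.684) = 0.186077
regime bands: climb J<0.4236 | cruise [0.4236, 0.8472) | windmill J≥0.8472
J = 0.1861 → climb

J = 0.1861, regime = climb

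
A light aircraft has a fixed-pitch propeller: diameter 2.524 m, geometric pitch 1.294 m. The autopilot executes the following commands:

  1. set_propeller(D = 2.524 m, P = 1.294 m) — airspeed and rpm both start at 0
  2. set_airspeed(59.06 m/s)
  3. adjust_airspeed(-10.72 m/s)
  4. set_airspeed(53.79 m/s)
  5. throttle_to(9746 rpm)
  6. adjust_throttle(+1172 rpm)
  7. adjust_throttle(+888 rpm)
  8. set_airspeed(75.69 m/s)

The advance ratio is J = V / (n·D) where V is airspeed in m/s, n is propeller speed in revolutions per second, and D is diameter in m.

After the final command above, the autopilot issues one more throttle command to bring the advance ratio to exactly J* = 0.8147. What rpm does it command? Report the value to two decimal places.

rpm = 2208.53

set_propeller: D = 2.524 m, P = 1.294 m (p = P/D = 0.512678); state ← (V=0, rpm=0)
set_airspeed(59.06): V ← 59.06 m/s
adjust_airspeed(-10.72): V ← 59.06 -10.72 = 48.34 m/s
set_airspeed(53.79): V ← 53.79 m/s
throttle_to(9746): rpm ← 9746
adjust_throttle(+1172): rpm ← 9746 +1172 = 10918
adjust_throttle(+888): rpm ← 10918 +888 = 11806
set_airspeed(75.69): V ← 75.69 m/s
final state: V = 75.69 m/s, rpm = 11806 → n = rpm/60 = 196.766667 rev/s
target J* = 0.8147; solve J* = V/(n·D) for n: n = V/(J*·D) = 75.69/(0.8147 × 2.524) = 36.808781 rev/s
rpm = 60·n = 2208.526876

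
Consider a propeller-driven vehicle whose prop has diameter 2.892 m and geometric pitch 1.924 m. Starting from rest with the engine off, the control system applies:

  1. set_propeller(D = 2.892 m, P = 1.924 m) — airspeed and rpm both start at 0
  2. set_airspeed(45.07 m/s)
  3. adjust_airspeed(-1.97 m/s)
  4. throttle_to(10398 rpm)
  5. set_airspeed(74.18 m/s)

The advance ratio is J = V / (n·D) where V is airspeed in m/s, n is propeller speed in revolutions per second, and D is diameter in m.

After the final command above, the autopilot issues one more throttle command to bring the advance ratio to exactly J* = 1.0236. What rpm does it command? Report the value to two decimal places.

rpm = 1503.52

set_propeller: D = 2.892 m, P = 1.924 m (p = P/D = 0.665284); state ← (V=0, rpm=0)
set_airspeed(45.07): V ← 45.07 m/s
adjust_airspeed(-1.97): V ← 45.07 -1.97 = 43.1 m/s
throttle_to(10398): rpm ← 10398
set_airspeed(74.18): V ← 74.18 m/s
final state: V = 74.18 m/s, rpm = 10398 → n = rpm/60 = 173.300000 rev/s
target J* = 1.0236; solve J* = V/(n·D) for n: n = V/(J*·D) = 74.18/(1.0236 × 2.892) = 25.058684 rev/s
rpm = 60·n = 1503.521053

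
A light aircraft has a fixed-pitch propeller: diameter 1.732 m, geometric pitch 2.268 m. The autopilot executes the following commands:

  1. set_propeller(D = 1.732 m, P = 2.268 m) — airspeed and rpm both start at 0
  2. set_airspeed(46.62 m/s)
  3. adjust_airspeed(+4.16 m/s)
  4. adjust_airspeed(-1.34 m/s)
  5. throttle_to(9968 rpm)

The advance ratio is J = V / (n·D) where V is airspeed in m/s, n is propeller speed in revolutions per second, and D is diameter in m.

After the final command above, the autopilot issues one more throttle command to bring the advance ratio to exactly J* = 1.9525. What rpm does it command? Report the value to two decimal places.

rpm = 877.18

set_propeller: D = 1.732 m, P = 2.268 m (p = P/D = 1.309469); state ← (V=0, rpm=0)
set_airspeed(46.62): V ← 46.62 m/s
adjust_airspeed(+4.16): V ← 46.62 +4.16 = 50.78 m/s
adjust_airspeed(-1.34): V ← 50.78 -1.34 = 49.44 m/s
throttle_to(9968): rpm ← 9968
final state: V = 49.44 m/s, rpm = 9968 → n = rpm/60 = 166.133333 rev/s
target J* = 1.9525; solve J* = V/(n·D) for n: n = V/(J*·D) = 49.44/(1.9525 × 1.732) = 14.619736 rev/s
rpm = 60·n = 877.184163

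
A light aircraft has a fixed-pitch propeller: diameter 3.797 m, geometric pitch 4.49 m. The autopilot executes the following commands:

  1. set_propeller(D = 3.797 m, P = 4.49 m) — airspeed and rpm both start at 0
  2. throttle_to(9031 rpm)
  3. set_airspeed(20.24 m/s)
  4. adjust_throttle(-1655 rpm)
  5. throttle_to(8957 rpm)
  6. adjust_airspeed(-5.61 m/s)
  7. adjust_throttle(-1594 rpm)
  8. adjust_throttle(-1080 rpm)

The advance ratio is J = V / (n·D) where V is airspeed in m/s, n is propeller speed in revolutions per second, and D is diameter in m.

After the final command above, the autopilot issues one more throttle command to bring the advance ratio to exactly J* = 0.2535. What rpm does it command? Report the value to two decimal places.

rpm = 911.96

set_propeller: D = 3.797 m, P = 4.49 m (p = P/D = 1.182513); state ← (V=0, rpm=0)
throttle_to(9031): rpm ← 9031
set_airspeed(20.24): V ← 20.24 m/s
adjust_throttle(-1655): rpm ← 9031 -1655 = 7376
throttle_to(8957): rpm ← 8957
adjust_airspeed(-5.61): V ← 20.24 -5.61 = 14.63 m/s
adjust_throttle(-1594): rpm ← 8957 -1594 = 7363
adjust_throttle(-1080): rpm ← 7363 -1080 = 6283
final state: V = 14.63 m/s, rpm = 6283 → n = rpm/60 = 104.716667 rev/s
target J* = 0.2535; solve J* = V/(n·D) for n: n = V/(J*·D) = 14.63/(0.2535 × 3.797) = 15.199376 rev/s
rpm = 60·n = 911.962574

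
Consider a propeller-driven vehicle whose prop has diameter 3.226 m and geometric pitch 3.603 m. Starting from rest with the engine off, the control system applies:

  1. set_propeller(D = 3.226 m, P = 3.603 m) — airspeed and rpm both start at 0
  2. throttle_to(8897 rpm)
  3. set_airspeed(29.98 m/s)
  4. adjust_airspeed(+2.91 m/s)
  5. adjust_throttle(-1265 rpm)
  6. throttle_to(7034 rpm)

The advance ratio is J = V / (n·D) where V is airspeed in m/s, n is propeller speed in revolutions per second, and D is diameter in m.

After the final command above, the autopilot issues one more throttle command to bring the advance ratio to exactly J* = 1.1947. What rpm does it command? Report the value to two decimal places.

set_propeller: D = 3.226 m, P = 3.603 m (p = P/D = 1.116863); state ← (V=0, rpm=0)
throttle_to(8897): rpm ← 8897
set_airspeed(29.98): V ← 29.98 m/s
adjust_airspeed(+2.91): V ← 29.98 +2.91 = 32.89 m/s
adjust_throttle(-1265): rpm ← 8897 -1265 = 7632
throttle_to(7034): rpm ← 7034
final state: V = 32.89 m/s, rpm = 7034 → n = rpm/60 = 117.233333 rev/s
target J* = 1.1947; solve J* = V/(n·D) for n: n = V/(J*·D) = 32.89/(1.1947 × 3.226) = 8.533764 rev/s
rpm = 60·n = 512.025862

rpm = 512.03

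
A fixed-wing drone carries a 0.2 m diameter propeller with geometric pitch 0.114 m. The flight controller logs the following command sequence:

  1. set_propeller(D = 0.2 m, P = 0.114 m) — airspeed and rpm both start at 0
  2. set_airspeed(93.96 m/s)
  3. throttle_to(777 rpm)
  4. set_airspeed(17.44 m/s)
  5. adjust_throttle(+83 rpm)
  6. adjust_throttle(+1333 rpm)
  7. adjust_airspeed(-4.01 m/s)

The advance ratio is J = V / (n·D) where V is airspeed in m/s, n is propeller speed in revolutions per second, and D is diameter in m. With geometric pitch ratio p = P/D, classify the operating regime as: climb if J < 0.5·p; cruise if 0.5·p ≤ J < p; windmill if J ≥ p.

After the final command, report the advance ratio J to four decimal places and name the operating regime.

J = 1.8372, regime = windmill

set_propeller: D = 0.2 m, P = 0.114 m (p = P/D = 0.570000); state ← (V=0, rpm=0)
set_airspeed(93.96): V ← 93.96 m/s
throttle_to(777): rpm ← 777
set_airspeed(17.44): V ← 17.44 m/s
adjust_throttle(+83): rpm ← 777 +83 = 860
adjust_throttle(+1333): rpm ← 860 +1333 = 2193
adjust_airspeed(-4.01): V ← 17.44 -4.01 = 13.43 m/s
final state: V = 13.43 m/s, rpm = 2193 → n = rpm/60 = 36.550000 rev/s
J = V / (n·D) = 13.43 / (36.550000 × 0.2) = 1.837209
regime bands: climb J<0.2850 | cruise [0.2850, 0.5700) | windmill J≥0.5700
J = 1.8372 → windmill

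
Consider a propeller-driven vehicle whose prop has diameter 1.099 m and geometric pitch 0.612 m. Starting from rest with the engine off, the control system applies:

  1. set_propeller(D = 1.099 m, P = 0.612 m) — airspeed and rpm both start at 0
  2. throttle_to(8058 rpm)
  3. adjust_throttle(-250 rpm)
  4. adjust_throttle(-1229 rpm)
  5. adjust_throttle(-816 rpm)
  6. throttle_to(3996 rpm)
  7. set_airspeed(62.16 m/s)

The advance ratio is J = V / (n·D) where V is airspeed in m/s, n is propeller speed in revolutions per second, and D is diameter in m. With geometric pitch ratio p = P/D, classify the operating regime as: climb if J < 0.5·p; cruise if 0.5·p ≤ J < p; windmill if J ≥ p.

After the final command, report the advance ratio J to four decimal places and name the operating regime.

J = 0.8493, regime = windmill

set_propeller: D = 1.099 m, P = 0.612 m (p = P/D = 0.556870); state ← (V=0, rpm=0)
throttle_to(8058): rpm ← 8058
adjust_throttle(-250): rpm ← 8058 -250 = 7808
adjust_throttle(-1229): rpm ← 7808 -1229 = 6579
adjust_throttle(-816): rpm ← 6579 -816 = 5763
throttle_to(3996): rpm ← 3996
set_airspeed(62.16): V ← 62.16 m/s
final state: V = 62.16 m/s, rpm = 3996 → n = rpm/60 = 66.600000 rev/s
J = V / (n·D) = 62.16 / (66.600000 × 1.099) = 0.849257
regime bands: climb J<0.2784 | cruise [0.2784, 0.5569) | windmill J≥0.5569
J = 0.8493 → windmill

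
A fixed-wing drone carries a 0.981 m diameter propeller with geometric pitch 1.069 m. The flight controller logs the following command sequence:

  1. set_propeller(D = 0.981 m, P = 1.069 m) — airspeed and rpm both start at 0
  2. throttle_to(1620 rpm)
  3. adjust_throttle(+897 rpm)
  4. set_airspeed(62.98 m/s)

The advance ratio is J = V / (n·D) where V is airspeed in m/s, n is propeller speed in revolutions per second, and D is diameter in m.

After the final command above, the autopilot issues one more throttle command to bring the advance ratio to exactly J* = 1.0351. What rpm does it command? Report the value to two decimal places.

rpm = 3721.37

set_propeller: D = 0.981 m, P = 1.069 m (p = P/D = 1.089704); state ← (V=0, rpm=0)
throttle_to(1620): rpm ← 1620
adjust_throttle(+897): rpm ← 1620 +897 = 2517
set_airspeed(62.98): V ← 62.98 m/s
final state: V = 62.98 m/s, rpm = 2517 → n = rpm/60 = 41.950000 rev/s
target J* = 1.0351; solve J* = V/(n·D) for n: n = V/(J*·D) = 62.98/(1.0351 × 0.981) = 62.022796 rev/s
rpm = 60·n = 3721.367759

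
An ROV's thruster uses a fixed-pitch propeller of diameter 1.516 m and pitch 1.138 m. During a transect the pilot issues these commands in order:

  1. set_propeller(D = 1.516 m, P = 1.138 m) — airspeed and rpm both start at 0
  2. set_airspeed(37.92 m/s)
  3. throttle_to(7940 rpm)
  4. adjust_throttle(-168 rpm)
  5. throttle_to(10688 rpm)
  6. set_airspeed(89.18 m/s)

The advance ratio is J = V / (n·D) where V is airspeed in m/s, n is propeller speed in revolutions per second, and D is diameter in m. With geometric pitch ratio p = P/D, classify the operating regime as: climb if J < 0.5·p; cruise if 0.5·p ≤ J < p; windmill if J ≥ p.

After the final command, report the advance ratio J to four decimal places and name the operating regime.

set_propeller: D = 1.516 m, P = 1.138 m (p = P/D = 0.750660); state ← (V=0, rpm=0)
set_airspeed(37.92): V ← 37.92 m/s
throttle_to(7940): rpm ← 7940
adjust_throttle(-168): rpm ← 7940 -168 = 7772
throttle_to(10688): rpm ← 10688
set_airspeed(89.18): V ← 89.18 m/s
final state: V = 89.18 m/s, rpm = 10688 → n = rpm/60 = 178.133333 rev/s
J = V / (n·D) = 89.18 / (178.133333 × 1.516) = 0.330235
regime bands: climb J<0.3753 | cruise [0.3753, 0.7507) | windmill J≥0.7507
J = 0.3302 → climb

J = 0.3302, regime = climb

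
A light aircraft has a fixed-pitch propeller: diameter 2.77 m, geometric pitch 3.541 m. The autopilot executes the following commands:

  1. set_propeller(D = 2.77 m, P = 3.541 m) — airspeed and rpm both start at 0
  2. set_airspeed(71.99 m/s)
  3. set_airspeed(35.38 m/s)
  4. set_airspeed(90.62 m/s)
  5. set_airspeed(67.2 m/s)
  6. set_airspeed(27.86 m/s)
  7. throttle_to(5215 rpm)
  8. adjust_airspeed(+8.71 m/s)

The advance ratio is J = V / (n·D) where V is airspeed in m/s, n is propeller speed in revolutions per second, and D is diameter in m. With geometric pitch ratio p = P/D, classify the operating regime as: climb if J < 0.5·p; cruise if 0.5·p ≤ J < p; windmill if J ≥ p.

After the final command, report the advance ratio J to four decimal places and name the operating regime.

J = 0.1519, regime = climb

set_propeller: D = 2.77 m, P = 3.541 m (p = P/D = 1.278339); state ← (V=0, rpm=0)
set_airspeed(71.99): V ← 71.99 m/s
set_airspeed(35.38): V ← 35.38 m/s
set_airspeed(90.62): V ← 90.62 m/s
set_airspeed(67.2): V ← 67.2 m/s
set_airspeed(27.86): V ← 27.86 m/s
throttle_to(5215): rpm ← 5215
adjust_airspeed(+8.71): V ← 27.86 +8.71 = 36.57 m/s
final state: V = 36.57 m/s, rpm = 5215 → n = rpm/60 = 86.916667 rev/s
J = V / (n·D) = 36.57 / (86.916667 × 2.77) = 0.151895
regime bands: climb J<0.6392 | cruise [0.6392, 1.2783) | windmill J≥1.2783
J = 0.1519 → climb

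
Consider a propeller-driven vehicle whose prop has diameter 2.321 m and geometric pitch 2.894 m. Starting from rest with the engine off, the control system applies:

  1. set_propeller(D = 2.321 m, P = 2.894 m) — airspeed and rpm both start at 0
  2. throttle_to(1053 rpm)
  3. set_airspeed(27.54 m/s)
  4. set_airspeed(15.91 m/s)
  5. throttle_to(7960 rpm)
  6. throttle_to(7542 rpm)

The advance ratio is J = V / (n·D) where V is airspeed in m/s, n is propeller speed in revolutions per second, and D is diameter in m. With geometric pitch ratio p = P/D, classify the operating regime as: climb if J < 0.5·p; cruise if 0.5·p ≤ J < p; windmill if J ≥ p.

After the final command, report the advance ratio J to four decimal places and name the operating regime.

J = 0.0545, regime = climb

set_propeller: D = 2.321 m, P = 2.894 m (p = P/D = 1.246876); state ← (V=0, rpm=0)
throttle_to(1053): rpm ← 1053
set_airspeed(27.54): V ← 27.54 m/s
set_airspeed(15.91): V ← 15.91 m/s
throttle_to(7960): rpm ← 7960
throttle_to(7542): rpm ← 7542
final state: V = 15.91 m/s, rpm = 7542 → n = rpm/60 = 125.700000 rev/s
J = V / (n·D) = 15.91 / (125.700000 × 2.321) = 0.054533
regime bands: climb J<0.6234 | cruise [0.6234, 1.2469) | windmill J≥1.2469
J = 0.0545 → climb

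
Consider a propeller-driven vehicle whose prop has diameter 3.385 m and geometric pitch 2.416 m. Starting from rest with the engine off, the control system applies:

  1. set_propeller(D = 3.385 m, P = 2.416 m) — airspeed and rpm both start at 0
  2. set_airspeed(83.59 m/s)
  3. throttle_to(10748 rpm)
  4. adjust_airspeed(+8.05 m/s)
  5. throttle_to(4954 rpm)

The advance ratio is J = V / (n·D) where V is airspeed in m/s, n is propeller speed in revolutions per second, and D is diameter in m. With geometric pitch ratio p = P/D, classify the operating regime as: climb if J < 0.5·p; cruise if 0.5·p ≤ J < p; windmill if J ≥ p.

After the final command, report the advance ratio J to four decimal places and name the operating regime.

J = 0.3279, regime = climb

set_propeller: D = 3.385 m, P = 2.416 m (p = P/D = 0.713737); state ← (V=0, rpm=0)
set_airspeed(83.59): V ← 83.59 m/s
throttle_to(10748): rpm ← 10748
adjust_airspeed(+8.05): V ← 83.59 +8.05 = 91.64 m/s
throttle_to(4954): rpm ← 4954
final state: V = 91.64 m/s, rpm = 4954 → n = rpm/60 = 82.566667 rev/s
J = V / (n·D) = 91.64 / (82.566667 × 3.385) = 0.327885
regime bands: climb J<0.3569 | cruise [0.3569, 0.7137) | windmill J≥0.7137
J = 0.3279 → climb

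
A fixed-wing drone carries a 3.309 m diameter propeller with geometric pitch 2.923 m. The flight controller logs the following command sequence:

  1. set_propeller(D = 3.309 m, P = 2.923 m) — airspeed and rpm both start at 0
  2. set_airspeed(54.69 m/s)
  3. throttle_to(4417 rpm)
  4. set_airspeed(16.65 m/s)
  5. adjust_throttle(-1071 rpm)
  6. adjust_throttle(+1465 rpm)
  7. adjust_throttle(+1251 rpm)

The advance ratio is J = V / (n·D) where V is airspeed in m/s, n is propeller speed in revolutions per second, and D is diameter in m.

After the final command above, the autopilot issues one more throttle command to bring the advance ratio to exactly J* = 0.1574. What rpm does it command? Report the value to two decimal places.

rpm = 1918.07

set_propeller: D = 3.309 m, P = 2.923 m (p = P/D = 0.883348); state ← (V=0, rpm=0)
set_airspeed(54.69): V ← 54.69 m/s
throttle_to(4417): rpm ← 4417
set_airspeed(16.65): V ← 16.65 m/s
adjust_throttle(-1071): rpm ← 4417 -1071 = 3346
adjust_throttle(+1465): rpm ← 3346 +1465 = 4811
adjust_throttle(+1251): rpm ← 4811 +1251 = 6062
final state: V = 16.65 m/s, rpm = 6062 → n = rpm/60 = 101.033333 rev/s
target J* = 0.1574; solve J* = V/(n·D) for n: n = V/(J*·D) = 16.65/(0.1574 × 3.309) = 31.967799 rev/s
rpm = 60·n = 1918.067970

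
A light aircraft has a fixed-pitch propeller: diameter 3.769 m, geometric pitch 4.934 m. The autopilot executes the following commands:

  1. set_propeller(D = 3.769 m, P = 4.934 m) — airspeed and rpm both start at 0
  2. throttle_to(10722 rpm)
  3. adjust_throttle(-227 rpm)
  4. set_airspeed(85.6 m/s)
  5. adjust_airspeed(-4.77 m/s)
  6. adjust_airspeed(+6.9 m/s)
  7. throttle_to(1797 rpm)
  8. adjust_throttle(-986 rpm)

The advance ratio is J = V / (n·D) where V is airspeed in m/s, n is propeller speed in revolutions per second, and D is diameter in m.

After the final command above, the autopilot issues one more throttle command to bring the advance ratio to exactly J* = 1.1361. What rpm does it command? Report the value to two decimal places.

rpm = 1229.30

set_propeller: D = 3.769 m, P = 4.934 m (p = P/D = 1.309101); state ← (V=0, rpm=0)
throttle_to(10722): rpm ← 10722
adjust_throttle(-227): rpm ← 10722 -227 = 10495
set_airspeed(85.6): V ← 85.6 m/s
adjust_airspeed(-4.77): V ← 85.6 -4.77 = 80.83 m/s
adjust_airspeed(+6.9): V ← 80.83 +6.9 = 87.73 m/s
throttle_to(1797): rpm ← 1797
adjust_throttle(-986): rpm ← 1797 -986 = 811
final state: V = 87.73 m/s, rpm = 811 → n = rpm/60 = 13.516667 rev/s
target J* = 1.1361; solve J* = V/(n·D) for n: n = V/(J*·D) = 87.73/(1.1361 × 3.769) = 20.488277 rev/s
rpm = 60·n = 1229.296606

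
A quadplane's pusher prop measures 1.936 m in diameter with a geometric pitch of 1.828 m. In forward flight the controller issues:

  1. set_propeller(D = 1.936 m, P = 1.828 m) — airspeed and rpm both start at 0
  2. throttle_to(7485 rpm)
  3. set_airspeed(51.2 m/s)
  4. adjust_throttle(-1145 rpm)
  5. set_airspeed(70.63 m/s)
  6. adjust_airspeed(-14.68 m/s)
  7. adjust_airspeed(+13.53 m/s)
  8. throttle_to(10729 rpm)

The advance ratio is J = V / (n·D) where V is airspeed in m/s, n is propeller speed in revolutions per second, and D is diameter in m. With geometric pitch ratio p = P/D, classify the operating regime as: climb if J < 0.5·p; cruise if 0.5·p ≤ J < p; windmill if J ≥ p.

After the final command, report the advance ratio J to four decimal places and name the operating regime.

J = 0.2007, regime = climb

set_propeller: D = 1.936 m, P = 1.828 m (p = P/D = 0.944215); state ← (V=0, rpm=0)
throttle_to(7485): rpm ← 7485
set_airspeed(51.2): V ← 51.2 m/s
adjust_throttle(-1145): rpm ← 7485 -1145 = 6340
set_airspeed(70.63): V ← 70.63 m/s
adjust_airspeed(-14.68): V ← 70.63 -14.68 = 55.95 m/s
adjust_airspeed(+13.53): V ← 55.95 +13.53 = 69.48 m/s
throttle_to(10729): rpm ← 10729
final state: V = 69.48 m/s, rpm = 10729 → n = rpm/60 = 178.816667 rev/s
J = V / (n·D) = 69.48 / (178.816667 × 1.936) = 0.200700
regime bands: climb J<0.4721 | cruise [0.4721, 0.9442) | windmill J≥0.9442
J = 0.2007 → climb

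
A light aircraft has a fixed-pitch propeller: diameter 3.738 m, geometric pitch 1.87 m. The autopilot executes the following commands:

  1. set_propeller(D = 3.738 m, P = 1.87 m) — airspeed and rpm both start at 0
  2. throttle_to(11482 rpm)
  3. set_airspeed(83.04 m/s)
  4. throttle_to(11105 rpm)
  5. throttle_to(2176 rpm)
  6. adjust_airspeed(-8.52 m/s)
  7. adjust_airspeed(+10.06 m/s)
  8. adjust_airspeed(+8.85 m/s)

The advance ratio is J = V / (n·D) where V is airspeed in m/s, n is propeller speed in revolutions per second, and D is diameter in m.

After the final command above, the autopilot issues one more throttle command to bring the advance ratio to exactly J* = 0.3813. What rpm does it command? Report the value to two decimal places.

set_propeller: D = 3.738 m, P = 1.87 m (p = P/D = 0.500268); state ← (V=0, rpm=0)
throttle_to(11482): rpm ← 11482
set_airspeed(83.04): V ← 83.04 m/s
throttle_to(11105): rpm ← 11105
throttle_to(2176): rpm ← 2176
adjust_airspeed(-8.52): V ← 83.04 -8.52 = 74.52 m/s
adjust_airspeed(+10.06): V ← 74.52 +10.06 = 84.58 m/s
adjust_airspeed(+8.85): V ← 84.58 +8.85 = 93.43 m/s
final state: V = 93.43 m/s, rpm = 2176 → n = rpm/60 = 36.266667 rev/s
target J* = 0.3813; solve J* = V/(n·D) for n: n = V/(J*·D) = 93.43/(0.3813 × 3.738) = 65.551140 rev/s
rpm = 60·n = 3933.068378

rpm = 3933.07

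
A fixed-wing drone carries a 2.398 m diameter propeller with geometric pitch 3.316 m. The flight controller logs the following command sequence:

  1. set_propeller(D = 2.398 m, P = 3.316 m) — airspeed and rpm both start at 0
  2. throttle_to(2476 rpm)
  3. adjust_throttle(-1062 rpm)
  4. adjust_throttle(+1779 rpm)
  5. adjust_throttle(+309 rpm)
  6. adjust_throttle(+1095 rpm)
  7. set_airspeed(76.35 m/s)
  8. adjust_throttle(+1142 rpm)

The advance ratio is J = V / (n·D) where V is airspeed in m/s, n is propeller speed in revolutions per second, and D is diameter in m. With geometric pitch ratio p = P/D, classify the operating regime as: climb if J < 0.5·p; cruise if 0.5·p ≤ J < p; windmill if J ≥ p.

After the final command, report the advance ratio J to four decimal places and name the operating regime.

set_propeller: D = 2.398 m, P = 3.316 m (p = P/D = 1.382819); state ← (V=0, rpm=0)
throttle_to(2476): rpm ← 2476
adjust_throttle(-1062): rpm ← 2476 -1062 = 1414
adjust_throttle(+1779): rpm ← 1414 +1779 = 3193
adjust_throttle(+309): rpm ← 3193 +309 = 3502
adjust_throttle(+1095): rpm ← 3502 +1095 = 4597
set_airspeed(76.35): V ← 76.35 m/s
adjust_throttle(+1142): rpm ← 4597 +1142 = 5739
final state: V = 76.35 m/s, rpm = 5739 → n = rpm/60 = 95.650000 rev/s
J = V / (n·D) = 76.35 / (95.650000 × 2.398) = 0.332870
regime bands: climb J<0.6914 | cruise [0.6914, 1.3828) | windmill J≥1.3828
J = 0.3329 → climb

J = 0.3329, regime = climb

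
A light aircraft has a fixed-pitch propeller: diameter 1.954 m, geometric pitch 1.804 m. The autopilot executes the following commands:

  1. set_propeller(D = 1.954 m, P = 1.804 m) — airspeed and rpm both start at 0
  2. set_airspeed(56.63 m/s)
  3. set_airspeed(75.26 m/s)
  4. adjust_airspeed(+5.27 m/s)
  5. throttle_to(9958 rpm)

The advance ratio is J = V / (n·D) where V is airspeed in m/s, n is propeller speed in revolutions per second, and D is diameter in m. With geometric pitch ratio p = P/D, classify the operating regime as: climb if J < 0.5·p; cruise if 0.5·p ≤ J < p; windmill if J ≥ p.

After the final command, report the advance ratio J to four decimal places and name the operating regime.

set_propeller: D = 1.954 m, P = 1.804 m (p = P/D = 0.923234); state ← (V=0, rpm=0)
set_airspeed(56.63): V ← 56.63 m/s
set_airspeed(75.26): V ← 75.26 m/s
adjust_airspeed(+5.27): V ← 75.26 +5.27 = 80.53 m/s
throttle_to(9958): rpm ← 9958
final state: V = 80.53 m/s, rpm = 9958 → n = rpm/60 = 165.966667 rev/s
J = V / (n·D) = 80.53 / (165.966667 × 1.954) = 0.248320
regime bands: climb J<0.4616 | cruise [0.4616, 0.9232) | windmill J≥0.9232
J = 0.2483 → climb

J = 0.2483, regime = climb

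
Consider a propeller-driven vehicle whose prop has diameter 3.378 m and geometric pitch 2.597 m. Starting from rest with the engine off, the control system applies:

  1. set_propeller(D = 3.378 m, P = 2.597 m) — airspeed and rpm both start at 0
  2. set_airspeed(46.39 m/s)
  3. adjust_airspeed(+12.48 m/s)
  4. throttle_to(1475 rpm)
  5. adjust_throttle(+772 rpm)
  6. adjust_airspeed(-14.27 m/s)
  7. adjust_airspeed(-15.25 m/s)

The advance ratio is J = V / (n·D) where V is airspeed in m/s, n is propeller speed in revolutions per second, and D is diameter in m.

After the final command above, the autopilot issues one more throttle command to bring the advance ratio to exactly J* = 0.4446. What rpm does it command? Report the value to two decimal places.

rpm = 1172.55

set_propeller: D = 3.378 m, P = 2.597 m (p = P/D = 0.768798); state ← (V=0, rpm=0)
set_airspeed(46.39): V ← 46.39 m/s
adjust_airspeed(+12.48): V ← 46.39 +12.48 = 58.87 m/s
throttle_to(1475): rpm ← 1475
adjust_throttle(+772): rpm ← 1475 +772 = 2247
adjust_airspeed(-14.27): V ← 58.87 -14.27 = 44.6 m/s
adjust_airspeed(-15.25): V ← 44.6 -15.25 = 29.35 m/s
final state: V = 29.35 m/s, rpm = 2247 → n = rpm/60 = 37.450000 rev/s
target J* = 0.4446; solve J* = V/(n·D) for n: n = V/(J*·D) = 29.35/(0.4446 × 3.378) = 19.542450 rev/s
rpm = 60·n = 1172.546980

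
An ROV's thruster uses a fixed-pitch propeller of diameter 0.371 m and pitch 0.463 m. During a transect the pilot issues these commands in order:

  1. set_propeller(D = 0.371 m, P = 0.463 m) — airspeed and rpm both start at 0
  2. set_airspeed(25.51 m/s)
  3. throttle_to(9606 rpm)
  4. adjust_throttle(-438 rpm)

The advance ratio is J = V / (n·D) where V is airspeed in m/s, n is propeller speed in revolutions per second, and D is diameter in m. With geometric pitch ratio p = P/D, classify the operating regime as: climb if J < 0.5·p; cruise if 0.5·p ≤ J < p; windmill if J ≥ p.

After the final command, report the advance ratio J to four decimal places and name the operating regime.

J = 0.4500, regime = climb

set_propeller: D = 0.371 m, P = 0.463 m (p = P/D = 1.247978); state ← (V=0, rpm=0)
set_airspeed(25.51): V ← 25.51 m/s
throttle_to(9606): rpm ← 9606
adjust_throttle(-438): rpm ← 9606 -438 = 9168
final state: V = 25.51 m/s, rpm = 9168 → n = rpm/60 = 152.800000 rev/s
J = V / (n·D) = 25.51 / (152.800000 × 0.371) = 0.450001
regime bands: climb J<0.6240 | cruise [0.6240, 1.2480) | windmill J≥1.2480
J = 0.4500 → climb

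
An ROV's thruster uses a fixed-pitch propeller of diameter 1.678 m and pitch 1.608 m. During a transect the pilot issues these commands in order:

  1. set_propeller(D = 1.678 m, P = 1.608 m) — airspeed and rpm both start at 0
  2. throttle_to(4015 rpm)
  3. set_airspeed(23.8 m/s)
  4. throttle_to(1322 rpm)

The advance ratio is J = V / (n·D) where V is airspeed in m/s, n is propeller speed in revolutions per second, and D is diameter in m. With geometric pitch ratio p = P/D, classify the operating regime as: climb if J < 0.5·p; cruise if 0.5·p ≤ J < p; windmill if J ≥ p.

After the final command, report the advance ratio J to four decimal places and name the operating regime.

set_propeller: D = 1.678 m, P = 1.608 m (p = P/D = 0.958284); state ← (V=0, rpm=0)
throttle_to(4015): rpm ← 4015
set_airspeed(23.8): V ← 23.8 m/s
throttle_to(1322): rpm ← 1322
final state: V = 23.8 m/s, rpm = 1322 → n = rpm/60 = 22.033333 rev/s
J = V / (n·D) = 23.8 / (22.033333 × 1.678) = 0.643732
regime bands: climb J<0.4791 | cruise [0.4791, 0.9583) | windmill J≥0.9583
J = 0.6437 → cruise

J = 0.6437, regime = cruise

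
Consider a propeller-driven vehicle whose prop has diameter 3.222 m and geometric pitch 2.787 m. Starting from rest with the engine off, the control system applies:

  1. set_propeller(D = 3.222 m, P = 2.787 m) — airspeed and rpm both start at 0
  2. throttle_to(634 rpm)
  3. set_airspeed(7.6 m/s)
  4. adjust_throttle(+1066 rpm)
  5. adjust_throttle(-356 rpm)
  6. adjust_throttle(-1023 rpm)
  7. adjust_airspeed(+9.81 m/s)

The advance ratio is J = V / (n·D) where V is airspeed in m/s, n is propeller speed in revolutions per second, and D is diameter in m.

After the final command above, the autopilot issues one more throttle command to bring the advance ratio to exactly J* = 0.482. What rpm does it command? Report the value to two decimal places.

rpm = 672.63

set_propeller: D = 3.222 m, P = 2.787 m (p = P/D = 0.864991); state ← (V=0, rpm=0)
throttle_to(634): rpm ← 634
set_airspeed(7.6): V ← 7.6 m/s
adjust_throttle(+1066): rpm ← 634 +1066 = 1700
adjust_throttle(-356): rpm ← 1700 -356 = 1344
adjust_throttle(-1023): rpm ← 1344 -1023 = 321
adjust_airspeed(+9.81): V ← 7.6 +9.81 = 17.41 m/s
final state: V = 17.41 m/s, rpm = 321 → n = rpm/60 = 5.350000 rev/s
target J* = 0.482; solve J* = V/(n·D) for n: n = V/(J*·D) = 17.41/(0.482 × 3.222) = 11.210531 rev/s
rpm = 60·n = 672.631880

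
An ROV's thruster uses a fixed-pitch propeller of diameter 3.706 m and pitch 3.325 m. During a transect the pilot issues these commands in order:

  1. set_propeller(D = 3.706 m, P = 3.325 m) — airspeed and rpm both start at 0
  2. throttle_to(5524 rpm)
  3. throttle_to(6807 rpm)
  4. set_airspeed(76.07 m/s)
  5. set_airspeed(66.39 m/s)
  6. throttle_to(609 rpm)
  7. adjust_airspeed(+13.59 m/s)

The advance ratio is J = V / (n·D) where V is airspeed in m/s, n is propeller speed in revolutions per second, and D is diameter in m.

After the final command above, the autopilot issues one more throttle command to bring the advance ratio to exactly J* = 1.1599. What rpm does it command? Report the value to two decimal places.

rpm = 1116.37

set_propeller: D = 3.706 m, P = 3.325 m (p = P/D = 0.897194); state ← (V=0, rpm=0)
throttle_to(5524): rpm ← 5524
throttle_to(6807): rpm ← 6807
set_airspeed(76.07): V ← 76.07 m/s
set_airspeed(66.39): V ← 66.39 m/s
throttle_to(609): rpm ← 609
adjust_airspeed(+13.59): V ← 66.39 +13.59 = 79.98 m/s
final state: V = 79.98 m/s, rpm = 609 → n = rpm/60 = 10.150000 rev/s
target J* = 1.1599; solve J* = V/(n·D) for n: n = V/(J*·D) = 79.98/(1.1599 × 3.706) = 18.606104 rev/s
rpm = 60·n = 1116.366220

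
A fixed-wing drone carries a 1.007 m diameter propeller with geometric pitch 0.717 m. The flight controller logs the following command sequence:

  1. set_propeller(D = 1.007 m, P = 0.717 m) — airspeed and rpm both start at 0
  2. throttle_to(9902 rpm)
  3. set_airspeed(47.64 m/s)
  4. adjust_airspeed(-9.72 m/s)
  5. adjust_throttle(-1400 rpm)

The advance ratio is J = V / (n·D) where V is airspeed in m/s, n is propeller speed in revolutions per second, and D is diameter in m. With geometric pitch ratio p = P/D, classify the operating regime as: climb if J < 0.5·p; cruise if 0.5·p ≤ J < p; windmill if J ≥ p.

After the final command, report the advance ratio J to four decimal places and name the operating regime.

J = 0.2657, regime = climb

set_propeller: D = 1.007 m, P = 0.717 m (p = P/D = 0.712016); state ← (V=0, rpm=0)
throttle_to(9902): rpm ← 9902
set_airspeed(47.64): V ← 47.64 m/s
adjust_airspeed(-9.72): V ← 47.64 -9.72 = 37.92 m/s
adjust_throttle(-1400): rpm ← 9902 -1400 = 8502
final state: V = 37.92 m/s, rpm = 8502 → n = rpm/60 = 141.700000 rev/s
J = V / (n·D) = 37.92 / (141.700000 × 1.007) = 0.265747
regime bands: climb J<0.3560 | cruise [0.3560, 0.7120) | windmill J≥0.7120
J = 0.2657 → climb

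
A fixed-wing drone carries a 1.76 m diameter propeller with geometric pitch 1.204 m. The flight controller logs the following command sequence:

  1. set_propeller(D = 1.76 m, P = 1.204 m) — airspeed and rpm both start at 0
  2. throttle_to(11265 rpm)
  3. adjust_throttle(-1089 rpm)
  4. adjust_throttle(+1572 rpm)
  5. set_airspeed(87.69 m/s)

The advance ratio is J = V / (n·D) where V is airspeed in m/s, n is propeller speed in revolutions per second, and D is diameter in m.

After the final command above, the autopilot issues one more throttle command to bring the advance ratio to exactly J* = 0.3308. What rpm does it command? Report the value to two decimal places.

set_propeller: D = 1.76 m, P = 1.204 m (p = P/D = 0.684091); state ← (V=0, rpm=0)
throttle_to(11265): rpm ← 11265
adjust_throttle(-1089): rpm ← 11265 -1089 = 10176
adjust_throttle(+1572): rpm ← 10176 +1572 = 11748
set_airspeed(87.69): V ← 87.69 m/s
final state: V = 87.69 m/s, rpm = 11748 → n = rpm/60 = 195.800000 rev/s
target J* = 0.3308; solve J* = V/(n·D) for n: n = V/(J*·D) = 87.69/(0.3308 × 1.76) = 150.616275 rev/s
rpm = 60·n = 9036.976476

rpm = 9036.98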